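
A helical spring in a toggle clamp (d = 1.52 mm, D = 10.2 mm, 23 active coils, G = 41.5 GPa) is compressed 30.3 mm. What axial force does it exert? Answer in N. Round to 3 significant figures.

34.4 N

k = Gd⁴/(8D³N_a) = (41.5×10³)(1.52⁴)/(8·10.2³·23) = 1.1345 N/mm
F = k·δ = 1.1345 × 30.3 = 34.375 N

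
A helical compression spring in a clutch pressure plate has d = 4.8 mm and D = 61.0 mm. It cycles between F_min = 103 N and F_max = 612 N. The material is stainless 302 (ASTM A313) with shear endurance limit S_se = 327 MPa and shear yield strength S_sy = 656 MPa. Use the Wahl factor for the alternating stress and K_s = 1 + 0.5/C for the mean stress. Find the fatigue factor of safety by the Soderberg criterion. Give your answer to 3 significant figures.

0.497

C = D/d = 61.0/4.8 = 12.7083; K_W = (4C−1)/(4C−4)+0.615/C = 1.1125; K_s = 1+0.5/C = 1.0393
F_a = (F_max−F_min)/2 = 254.5 N; F_m = (F_max+F_min)/2 = 357.5 N
τ_a = K_W·8F_aD/(πd³) = 1.1125 × 357.47 = 397.66 MPa
τ_m = K_s·8F_mD/(πd³) = 1.0393 × 502.14 = 521.89 MPa
Soderberg: 1/n_f = τ_a/S_se + τ_m/S_sy = 397.66/327 + 521.89/656 = 1.21609 + 0.79557 = 2.0117
n_f = 1/2.0117 = 0.4971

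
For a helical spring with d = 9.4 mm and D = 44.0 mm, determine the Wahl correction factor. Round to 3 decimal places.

C = D/d = 44.0/9.4 = 4.6809
K_W = (4C−1)/(4C−4) + 0.615/C = 17.723/14.723 + 0.1314 = 1.3351

1.335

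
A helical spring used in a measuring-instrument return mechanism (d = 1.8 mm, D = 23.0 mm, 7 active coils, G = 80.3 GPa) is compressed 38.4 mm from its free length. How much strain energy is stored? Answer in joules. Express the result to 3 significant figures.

0.912 J

k = Gd⁴/(8D³N_a) = (80.3×10³)(1.8⁴)/(8·23.0³·7) = 1.2372 N/mm
U = ½kδ² = 0.5 × 1.2372 × 38.4² = 912.15 N·mm = 0.91215 J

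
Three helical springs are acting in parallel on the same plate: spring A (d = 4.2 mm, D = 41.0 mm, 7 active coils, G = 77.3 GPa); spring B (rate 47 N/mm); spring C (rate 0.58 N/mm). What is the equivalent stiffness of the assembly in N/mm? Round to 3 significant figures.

53.8 N/mm

k_A = Gd⁴/(8D³N_a) = (77.3×10³)(4.2⁴)/(8·41.0³·7) = 6.2321 N/mm
Parallel: k_eq = 6.2321 + 47 + 0.58 = 53.812 N/mm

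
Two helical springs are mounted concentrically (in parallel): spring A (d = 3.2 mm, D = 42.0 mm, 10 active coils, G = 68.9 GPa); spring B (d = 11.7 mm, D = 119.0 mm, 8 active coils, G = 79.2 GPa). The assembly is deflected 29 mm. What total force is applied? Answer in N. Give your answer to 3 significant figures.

k_A = Gd⁴/(8D³N_a) = (68.9×10³)(3.2⁴)/(8·42.0³·10) = 1.2189 N/mm
k_B = Gd⁴/(8D³N_a) = (79.2×10³)(11.7⁴)/(8·119.0³·8) = 13.761 N/mm
Parallel: k_eq = 1.2189 + 13.761 = 14.98 N/mm
F = k_eq·δ = 14.98·29 = 434.42 N

434 N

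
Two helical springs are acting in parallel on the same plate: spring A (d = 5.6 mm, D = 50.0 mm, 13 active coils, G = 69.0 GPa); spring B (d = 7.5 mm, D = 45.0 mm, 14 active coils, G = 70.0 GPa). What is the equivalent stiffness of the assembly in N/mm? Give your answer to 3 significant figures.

k_A = Gd⁴/(8D³N_a) = (69.0×10³)(5.6⁴)/(8·50.0³·13) = 5.2198 N/mm
k_B = Gd⁴/(8D³N_a) = (70.0×10³)(7.5⁴)/(8·45.0³·14) = 21.701 N/mm
Parallel: k_eq = 5.2198 + 21.701 = 26.921 N/mm

26.9 N/mm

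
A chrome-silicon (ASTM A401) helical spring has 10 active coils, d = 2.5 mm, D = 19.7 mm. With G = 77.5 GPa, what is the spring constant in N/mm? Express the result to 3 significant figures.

4.95 N/mm

k = Gd⁴/(8D³N_a) = (77.5×10³ × 2.5⁴) / (8 × 19.7³ × 10)
  = 3.02734e+06 / 611630 = 4.9496 N/mm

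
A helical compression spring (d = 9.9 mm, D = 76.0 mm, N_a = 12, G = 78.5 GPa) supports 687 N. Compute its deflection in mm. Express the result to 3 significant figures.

k = Gd⁴/(8D³N_a) = (78.5×10³)(9.9⁴)/(8·76.0³·12) = 17.894 N/mm
δ = F/k = 687 / 17.894 = 38.394 mm

38.4 mm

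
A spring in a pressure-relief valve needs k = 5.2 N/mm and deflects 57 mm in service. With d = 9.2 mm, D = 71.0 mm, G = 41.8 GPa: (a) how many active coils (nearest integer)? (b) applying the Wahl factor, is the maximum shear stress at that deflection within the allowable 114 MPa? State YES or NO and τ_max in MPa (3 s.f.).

N_a = Gd⁴/(8D³k) = (41.8×10³)(9.2⁴)/(8·71.0³·5.2) = 20.11 → N_a = 20
Actual rate k = Gd⁴/(8D³·20) = 5.2292 N/mm
Working load F = kδ = 5.2292·57 = 298.06 N
C = 71.0/9.2 = 7.7174; K_W = (4C−1)/(4C−4)+0.615/C = 1.1913
τ_max = K_W·8FD/(πd³) = 1.1913·69.206 = 82.448 MPa
τ_max ≤ 114 MPa → acceptable

(a) 20 coils; (b) YES, τ_max = 82.4 MPa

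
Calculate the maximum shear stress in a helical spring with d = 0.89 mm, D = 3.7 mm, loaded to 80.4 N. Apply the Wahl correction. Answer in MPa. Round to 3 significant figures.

1490 MPa

Spring index C = D/d = 3.7/0.89 = 4.1573
K_W = (4C−1)/(4C−4) + 0.615/C = 15.629/12.629 + 0.1479 = 1.3855
τ₀ = 8FD/(πd³) = 8·80.4·3.7/(π·0.89³) = 2379.84/2.2147 = 1074.6 MPa
τ_max = K·τ₀ = 1.3855 × 1074.6 = 1488.8 MPa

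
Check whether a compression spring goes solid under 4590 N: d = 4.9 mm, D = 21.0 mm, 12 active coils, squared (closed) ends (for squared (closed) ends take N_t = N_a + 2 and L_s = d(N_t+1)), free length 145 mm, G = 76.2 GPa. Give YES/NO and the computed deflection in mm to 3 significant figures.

YES, δ = 92.9 mm

k = Gd⁴/(8D³N_a) = (76.2×10³)(4.9⁴)/(8·21.0³·12) = 49.409 N/mm
N_t = 14; L_s = 4.9·15 = 73.5 mm; δ_solid = L₀ − L_s = 145 − 73.5 = 71.5 mm
δ = F/k = 4590/49.409 = 92.897 mm
δ ≥ δ_solid → spring goes solid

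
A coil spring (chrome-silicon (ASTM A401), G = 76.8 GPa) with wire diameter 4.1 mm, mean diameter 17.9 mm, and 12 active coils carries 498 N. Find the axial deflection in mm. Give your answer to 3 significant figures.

k = Gd⁴/(8D³N_a) = (76.8×10³)(4.1⁴)/(8·17.9³·12) = 39.415 N/mm
δ = F/k = 498 / 39.415 = 12.635 mm

12.6 mm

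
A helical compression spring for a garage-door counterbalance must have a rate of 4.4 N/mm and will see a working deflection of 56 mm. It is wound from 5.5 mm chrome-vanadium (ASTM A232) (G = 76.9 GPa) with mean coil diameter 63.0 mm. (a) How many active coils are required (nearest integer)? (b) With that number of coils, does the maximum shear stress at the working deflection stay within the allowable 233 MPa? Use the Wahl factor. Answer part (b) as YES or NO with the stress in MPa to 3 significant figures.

N_a = Gd⁴/(8D³k) = (76.9×10³)(5.5⁴)/(8·63.0³·4.4) = 7.995 → N_a = 8
Actual rate k = Gd⁴/(8D³·8) = 4.3972 N/mm
Working load F = kδ = 4.3972·56 = 246.24 N
C = 63.0/5.5 = 11.4545; K_W = (4C−1)/(4C−4)+0.615/C = 1.1254
τ_max = K_W·8FD/(πd³) = 1.1254·237.44 = 267.22 MPa
τ_max > 233 MPa → exceeds allowable

(a) 8 coils; (b) NO, τ_max = 267 MPa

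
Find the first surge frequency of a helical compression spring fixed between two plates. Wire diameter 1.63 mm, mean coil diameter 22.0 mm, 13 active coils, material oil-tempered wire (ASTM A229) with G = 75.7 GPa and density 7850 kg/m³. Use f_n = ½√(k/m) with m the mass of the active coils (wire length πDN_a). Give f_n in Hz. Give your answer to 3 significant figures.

k = Gd⁴/(8D³N_a) = (75.7×10³)(1.63⁴)/(8·22.0³·13) = 0.48255 N/mm = 482.55 N/m
Wire length L = πDN_a = π·22.0·13 = 898.5 mm
m = ρ·(πd²/4)·L = 7850 × 2.0867×10⁻⁶ m² × 0.8985 m = 0.014718 kg
f_n = ½√(k/m) = 0.5·√(482.55/0.014718) = 0.5·√(32786) = 90.535 Hz

90.5 Hz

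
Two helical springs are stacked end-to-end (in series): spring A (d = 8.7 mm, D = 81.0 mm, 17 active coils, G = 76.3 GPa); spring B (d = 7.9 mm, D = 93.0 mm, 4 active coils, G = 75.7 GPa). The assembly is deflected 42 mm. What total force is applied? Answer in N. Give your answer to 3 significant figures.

166 N

k_A = Gd⁴/(8D³N_a) = (76.3×10³)(8.7⁴)/(8·81.0³·17) = 6.0479 N/mm
k_B = Gd⁴/(8D³N_a) = (75.7×10³)(7.9⁴)/(8·93.0³·4) = 11.455 N/mm
Series: 1/k_eq = 1/6.0479 + 1/11.455 = 0.25264; k_eq = 3.9582 N/mm
F = k_eq·δ = 3.9582·42 = 166.24 N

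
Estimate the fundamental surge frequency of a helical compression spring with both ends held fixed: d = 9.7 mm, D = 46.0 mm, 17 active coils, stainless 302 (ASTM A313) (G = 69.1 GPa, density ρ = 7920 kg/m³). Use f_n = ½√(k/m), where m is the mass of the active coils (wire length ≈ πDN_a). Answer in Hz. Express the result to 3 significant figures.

89.6 Hz

k = Gd⁴/(8D³N_a) = (69.1×10³)(9.7⁴)/(8·46.0³·17) = 46.212 N/mm = 46212 N/m
Wire length L = πDN_a = π·46.0·17 = 2456.7 mm
m = ρ·(πd²/4)·L = 7920 × 73.898×10⁻⁶ m² × 2.4567 m = 1.4379 kg
f_n = ½√(k/m) = 0.5·√(46212/1.4379) = 0.5·√(32139) = 89.637 Hz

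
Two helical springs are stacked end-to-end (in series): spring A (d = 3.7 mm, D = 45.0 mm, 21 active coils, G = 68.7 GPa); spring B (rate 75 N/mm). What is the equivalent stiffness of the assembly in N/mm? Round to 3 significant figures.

k_A = Gd⁴/(8D³N_a) = (68.7×10³)(3.7⁴)/(8·45.0³·21) = 0.84104 N/mm
Series: 1/k_eq = 1/0.84104 + 1/75 = 1.2023; k_eq = 0.83171 N/mm

0.832 N/mm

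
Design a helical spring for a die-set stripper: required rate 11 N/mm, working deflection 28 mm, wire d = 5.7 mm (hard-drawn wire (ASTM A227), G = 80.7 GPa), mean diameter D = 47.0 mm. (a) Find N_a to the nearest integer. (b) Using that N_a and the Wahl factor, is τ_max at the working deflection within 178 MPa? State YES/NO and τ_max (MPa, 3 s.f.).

N_a = Gd⁴/(8D³k) = (80.7×10³)(5.7⁴)/(8·47.0³·11) = 9.324 → N_a = 9
Actual rate k = Gd⁴/(8D³·9) = 11.396 N/mm
Working load F = kδ = 11.396·28 = 319.08 N
C = 47.0/5.7 = 8.2456; K_W = (4C−1)/(4C−4)+0.615/C = 1.1781
τ_max = K_W·8FD/(πd³) = 1.1781·206.21 = 242.94 MPa
τ_max > 178 MPa → exceeds allowable

(a) 9 coils; (b) NO, τ_max = 243 MPa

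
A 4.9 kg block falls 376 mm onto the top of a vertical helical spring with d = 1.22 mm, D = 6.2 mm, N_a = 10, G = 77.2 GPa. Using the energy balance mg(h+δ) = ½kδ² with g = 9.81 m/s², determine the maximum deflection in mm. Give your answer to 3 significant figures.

69.1 mm

k = Gd⁴/(8D³N_a) = (77.2×10³)(1.22⁴)/(8·6.2³·10) = 8.97 N/mm
W = mg = 4.9 × 9.81 = 48.069 N
½kδ² − Wδ − Wh = 0 → δ = (W + √(W² + 2kWh))/k
δ = (48.069 + √(2310.6 + 324246))/8.97 = (48.069 + 571.45)/8.97 = 69.066 mm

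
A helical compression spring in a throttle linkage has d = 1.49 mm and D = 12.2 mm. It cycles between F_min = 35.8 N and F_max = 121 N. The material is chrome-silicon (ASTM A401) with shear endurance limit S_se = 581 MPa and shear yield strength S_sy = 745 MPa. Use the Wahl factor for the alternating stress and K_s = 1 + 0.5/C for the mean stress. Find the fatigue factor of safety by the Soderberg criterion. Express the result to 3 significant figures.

0.537

C = D/d = 12.2/1.49 = 8.1879; K_W = (4C−1)/(4C−4)+0.615/C = 1.1795; K_s = 1+0.5/C = 1.0611
F_a = (F_max−F_min)/2 = 42.6 N; F_m = (F_max+F_min)/2 = 78.4 N
τ_a = K_W·8F_aD/(πd³) = 1.1795 × 400.08 = 471.88 MPa
τ_m = K_s·8F_mD/(πd³) = 1.0611 × 736.3 = 781.27 MPa
Soderberg: 1/n_f = τ_a/S_se + τ_m/S_sy = 471.88/581 + 781.27/745 = 0.81219 + 1.04868 = 1.8609
n_f = 1/1.8609 = 0.5374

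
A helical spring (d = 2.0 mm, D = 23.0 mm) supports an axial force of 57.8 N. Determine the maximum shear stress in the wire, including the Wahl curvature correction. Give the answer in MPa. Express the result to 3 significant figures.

Spring index C = D/d = 23.0/2.0 = 11.5000
K_W = (4C−1)/(4C−4) + 0.615/C = 45.000/42.000 + 0.0535 = 1.1249
τ₀ = 8FD/(πd³) = 8·57.8·23.0/(π·2.0³) = 10635.2/25.133 = 423.16 MPa
τ_max = K·τ₀ = 1.1249 × 423.16 = 476.02 MPa

476 MPa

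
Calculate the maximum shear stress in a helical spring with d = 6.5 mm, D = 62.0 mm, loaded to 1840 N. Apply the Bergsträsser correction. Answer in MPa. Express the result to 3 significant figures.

1210 MPa

Spring index C = D/d = 62.0/6.5 = 9.5385
K_B = (4C+2)/(4C−3) = 40.154/35.154 = 1.1422
τ₀ = 8FD/(πd³) = 8·1840·62.0/(π·6.5³) = 912640/862.76 = 1057.8 MPa
τ_max = K·τ₀ = 1.1422 × 1057.8 = 1208.3 MPa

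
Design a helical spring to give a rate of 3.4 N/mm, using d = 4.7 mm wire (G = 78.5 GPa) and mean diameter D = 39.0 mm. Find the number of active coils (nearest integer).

N_a = Gd⁴/(8D³k) = (78.5×10³ × 4.7⁴)/(8 × 39.0³ × 3.4)
    = 3.83055e+07 / 1.61348e+06 = 23.74 → 24 coils

24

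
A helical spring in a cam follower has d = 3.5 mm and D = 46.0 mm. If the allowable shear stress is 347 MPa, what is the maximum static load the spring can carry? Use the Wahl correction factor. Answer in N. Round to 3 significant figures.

C = D/d = 46.0/3.5 = 13.1429
K_W = (4C−1)/(4C−4) + 0.615/C = 51.571/48.571 + 0.0468 = 1.1086
τ_max = K·8FD/(πd³) → F_max = τ_allow·πd³/(8DK)
F_max = 347·π·3.5³/(8·46.0·1.1086) = 46739/407.95 = 114.57 N

115 N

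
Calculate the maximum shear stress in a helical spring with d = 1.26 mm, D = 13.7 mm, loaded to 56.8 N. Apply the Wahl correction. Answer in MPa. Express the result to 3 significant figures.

1120 MPa

Spring index C = D/d = 13.7/1.26 = 10.8730
K_W = (4C−1)/(4C−4) + 0.615/C = 42.492/39.492 + 0.0566 = 1.1325
τ₀ = 8FD/(πd³) = 8·56.8·13.7/(π·1.26³) = 6225.28/6.2844 = 990.6 MPa
τ_max = K·τ₀ = 1.1325 × 990.6 = 1121.9 MPa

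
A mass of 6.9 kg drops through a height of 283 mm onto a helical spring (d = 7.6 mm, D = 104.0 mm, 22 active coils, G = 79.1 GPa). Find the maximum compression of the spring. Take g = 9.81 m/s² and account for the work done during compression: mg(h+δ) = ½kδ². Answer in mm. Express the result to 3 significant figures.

k = Gd⁴/(8D³N_a) = (79.1×10³)(7.6⁴)/(8·104.0³·22) = 1.333 N/mm
W = mg = 6.9 × 9.81 = 67.689 N
½kδ² − Wδ − Wh = 0 → δ = (W + √(W² + 2kWh))/k
δ = (67.689 + √(4581.8 + 51068.5))/1.333 = (67.689 + 235.9)/1.333 = 227.76 mm

228 mm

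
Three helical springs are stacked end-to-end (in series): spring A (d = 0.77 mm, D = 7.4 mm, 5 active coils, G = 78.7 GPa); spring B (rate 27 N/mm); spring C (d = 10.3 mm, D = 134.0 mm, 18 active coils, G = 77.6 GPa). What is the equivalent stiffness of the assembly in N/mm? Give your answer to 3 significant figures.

0.981 N/mm

k_A = Gd⁴/(8D³N_a) = (78.7×10³)(0.77⁴)/(8·7.4³·5) = 1.7068 N/mm
k_C = Gd⁴/(8D³N_a) = (77.6×10³)(10.3⁴)/(8·134.0³·18) = 2.5208 N/mm
Series: 1/k_eq = 1/1.7068 + 1/27 + 1/2.5208 = 1.0196; k_eq = 0.98075 N/mm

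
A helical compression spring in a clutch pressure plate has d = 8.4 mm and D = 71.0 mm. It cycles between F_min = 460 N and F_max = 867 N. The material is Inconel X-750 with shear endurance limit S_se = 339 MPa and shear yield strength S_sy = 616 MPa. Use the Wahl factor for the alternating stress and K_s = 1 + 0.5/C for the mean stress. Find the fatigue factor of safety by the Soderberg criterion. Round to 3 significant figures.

1.78

C = D/d = 71.0/8.4 = 8.4524; K_W = (4C−1)/(4C−4)+0.615/C = 1.1734; K_s = 1+0.5/C = 1.0592
F_a = (F_max−F_min)/2 = 203.5 N; F_m = (F_max+F_min)/2 = 663.5 N
τ_a = K_W·8F_aD/(πd³) = 1.1734 × 62.076 = 72.84 MPa
τ_m = K_s·8F_mD/(πd³) = 1.0592 × 202.4 = 214.37 MPa
Soderberg: 1/n_f = τ_a/S_se + τ_m/S_sy = 72.84/339 + 214.37/616 = 0.21487 + 0.34800 = 0.56287
n_f = 1/0.56287 = 1.777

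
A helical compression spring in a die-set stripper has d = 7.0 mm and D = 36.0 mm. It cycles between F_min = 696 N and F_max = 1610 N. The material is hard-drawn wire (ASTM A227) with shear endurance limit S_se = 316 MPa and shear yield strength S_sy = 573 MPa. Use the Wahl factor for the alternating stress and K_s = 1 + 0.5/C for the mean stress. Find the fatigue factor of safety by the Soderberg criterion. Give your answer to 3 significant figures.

0.915

C = D/d = 36.0/7.0 = 5.1429; K_W = (4C−1)/(4C−4)+0.615/C = 1.3006; K_s = 1+0.5/C = 1.0972
F_a = (F_max−F_min)/2 = 457 N; F_m = (F_max+F_min)/2 = 1153 N
τ_a = K_W·8F_aD/(πd³) = 1.3006 × 122.14 = 158.86 MPa
τ_m = K_s·8F_mD/(πd³) = 1.0972 × 308.16 = 338.12 MPa
Soderberg: 1/n_f = τ_a/S_se + τ_m/S_sy = 158.86/316 + 338.12/573 = 0.50272 + 0.59009 = 1.0928
n_f = 1/1.0928 = 0.9151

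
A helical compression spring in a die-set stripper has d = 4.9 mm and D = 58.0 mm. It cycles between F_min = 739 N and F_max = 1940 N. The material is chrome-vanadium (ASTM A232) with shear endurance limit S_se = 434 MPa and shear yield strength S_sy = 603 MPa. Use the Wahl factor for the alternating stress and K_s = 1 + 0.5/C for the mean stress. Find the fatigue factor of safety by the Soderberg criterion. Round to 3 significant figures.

0.206

C = D/d = 58.0/4.9 = 11.8367; K_W = (4C−1)/(4C−4)+0.615/C = 1.1212; K_s = 1+0.5/C = 1.0422
F_a = (F_max−F_min)/2 = 600.5 N; F_m = (F_max+F_min)/2 = 1339.5 N
τ_a = K_W·8F_aD/(πd³) = 1.1212 × 753.86 = 845.21 MPa
τ_m = K_s·8F_mD/(πd³) = 1.0422 × 1681.6 = 1752.6 MPa
Soderberg: 1/n_f = τ_a/S_se + τ_m/S_sy = 845.21/434 + 1752.6/603 = 1.94748 + 2.90652 = 4.854
n_f = 1/4.854 = 0.206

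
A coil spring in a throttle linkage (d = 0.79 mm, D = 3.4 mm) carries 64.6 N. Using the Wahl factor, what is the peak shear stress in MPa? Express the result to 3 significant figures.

1550 MPa

Spring index C = D/d = 3.4/0.79 = 4.3038
K_W = (4C−1)/(4C−4) + 0.615/C = 16.215/13.215 + 0.1429 = 1.3699
τ₀ = 8FD/(πd³) = 8·64.6·3.4/(π·0.79³) = 1757.12/1.5489 = 1134.4 MPa
τ_max = K·τ₀ = 1.3699 × 1134.4 = 1554 MPa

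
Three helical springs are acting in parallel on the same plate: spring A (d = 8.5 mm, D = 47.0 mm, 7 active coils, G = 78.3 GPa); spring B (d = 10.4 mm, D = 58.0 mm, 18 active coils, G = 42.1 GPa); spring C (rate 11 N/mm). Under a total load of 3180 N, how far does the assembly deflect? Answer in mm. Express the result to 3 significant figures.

32.2 mm

k_A = Gd⁴/(8D³N_a) = (78.3×10³)(8.5⁴)/(8·47.0³·7) = 70.3 N/mm
k_B = Gd⁴/(8D³N_a) = (42.1×10³)(10.4⁴)/(8·58.0³·18) = 17.529 N/mm
Parallel: k_eq = 70.3 + 17.529 + 11 = 98.83 N/mm
δ = F/k_eq = 3180/98.83 = 32.177 mm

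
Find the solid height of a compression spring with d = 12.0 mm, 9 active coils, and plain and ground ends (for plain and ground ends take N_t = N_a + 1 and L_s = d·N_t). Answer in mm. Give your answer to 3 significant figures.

plain and ground ends: N_t = N_a + 1 = 9 + 1 = 10
L_s = d·N_t = 12.0 × 10 = 120 mm

120 mm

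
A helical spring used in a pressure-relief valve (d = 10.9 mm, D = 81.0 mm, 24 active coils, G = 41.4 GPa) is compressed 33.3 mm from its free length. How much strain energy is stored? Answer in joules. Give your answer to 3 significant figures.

k = Gd⁴/(8D³N_a) = (41.4×10³)(10.9⁴)/(8·81.0³·24) = 5.7273 N/mm
U = ½kδ² = 0.5 × 5.7273 × 33.3² = 3175.5 N·mm = 3.1755 J

3.18 J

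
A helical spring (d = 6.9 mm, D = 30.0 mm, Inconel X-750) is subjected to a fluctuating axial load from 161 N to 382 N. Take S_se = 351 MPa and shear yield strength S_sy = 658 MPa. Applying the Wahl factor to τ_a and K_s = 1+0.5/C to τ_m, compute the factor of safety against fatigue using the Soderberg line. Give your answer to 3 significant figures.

C = D/d = 30.0/6.9 = 4.3478; K_W = (4C−1)/(4C−4)+0.615/C = 1.3655; K_s = 1+0.5/C = 1.1150
F_a = (F_max−F_min)/2 = 110.5 N; F_m = (F_max+F_min)/2 = 271.5 N
τ_a = K_W·8F_aD/(πd³) = 1.3655 × 25.697 = 35.088 MPa
τ_m = K_s·8F_mD/(πd³) = 1.1150 × 63.137 = 70.398 MPa
Soderberg: 1/n_f = τ_a/S_se + τ_m/S_sy = 35.088/351 + 70.398/658 = 0.09997 + 0.10699 = 0.20695
n_f = 1/0.20695 = 4.832

4.83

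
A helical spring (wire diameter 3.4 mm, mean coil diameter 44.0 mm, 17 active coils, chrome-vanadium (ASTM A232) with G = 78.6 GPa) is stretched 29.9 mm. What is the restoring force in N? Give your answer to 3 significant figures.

k = Gd⁴/(8D³N_a) = (78.6×10³)(3.4⁴)/(8·44.0³·17) = 0.90665 N/mm
F = k·δ = 0.90665 × 29.9 = 27.109 N

27.1 N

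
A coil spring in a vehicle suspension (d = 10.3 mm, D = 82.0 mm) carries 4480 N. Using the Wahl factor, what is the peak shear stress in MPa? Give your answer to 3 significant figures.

1010 MPa

Spring index C = D/d = 82.0/10.3 = 7.9612
K_W = (4C−1)/(4C−4) + 0.615/C = 30.845/27.845 + 0.0773 = 1.1850
τ₀ = 8FD/(πd³) = 8·4480·82.0/(π·10.3³) = 2.93888e+06/3432.9 = 856.09 MPa
τ_max = K·τ₀ = 1.1850 × 856.09 = 1014.5 MPa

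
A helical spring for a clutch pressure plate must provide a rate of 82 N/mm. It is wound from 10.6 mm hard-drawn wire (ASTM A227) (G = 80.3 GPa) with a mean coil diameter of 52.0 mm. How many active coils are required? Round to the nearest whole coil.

11

N_a = Gd⁴/(8D³k) = (80.3×10³ × 10.6⁴)/(8 × 52.0³ × 82)
    = 1.01377e+09 / 9.22388e+07 = 10.99 → 11 coils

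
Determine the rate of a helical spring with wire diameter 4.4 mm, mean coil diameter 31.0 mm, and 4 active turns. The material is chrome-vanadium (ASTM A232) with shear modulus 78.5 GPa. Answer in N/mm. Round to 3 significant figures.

k = Gd⁴/(8D³N_a) = (78.5×10³ × 4.4⁴) / (8 × 31.0³ × 4)
  = 2.94226e+07 / 953312 = 30.864 N/mm

30.9 N/mm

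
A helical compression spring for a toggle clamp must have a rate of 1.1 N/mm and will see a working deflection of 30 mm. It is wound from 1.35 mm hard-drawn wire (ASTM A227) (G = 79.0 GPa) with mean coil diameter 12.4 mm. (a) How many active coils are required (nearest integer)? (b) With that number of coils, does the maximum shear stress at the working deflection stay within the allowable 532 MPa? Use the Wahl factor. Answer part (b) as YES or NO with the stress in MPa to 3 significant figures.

N_a = Gd⁴/(8D³k) = (79.0×10³)(1.35⁴)/(8·12.4³·1.1) = 15.64 → N_a = 16
Actual rate k = Gd⁴/(8D³·16) = 1.0752 N/mm
Working load F = kδ = 1.0752·30 = 32.256 N
C = 12.4/1.35 = 9.1852; K_W = (4C−1)/(4C−4)+0.615/C = 1.1586
τ_max = K_W·8FD/(πd³) = 1.1586·413.97 = 479.62 MPa
τ_max ≤ 532 MPa → acceptable

(a) 16 coils; (b) YES, τ_max = 480 MPa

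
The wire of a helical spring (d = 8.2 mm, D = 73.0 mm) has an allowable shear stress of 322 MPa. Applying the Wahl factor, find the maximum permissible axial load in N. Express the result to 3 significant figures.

C = D/d = 73.0/8.2 = 8.9024
K_W = (4C−1)/(4C−4) + 0.615/C = 34.610/31.610 + 0.0691 = 1.1640
τ_max = K·8FD/(πd³) → F_max = τ_allow·πd³/(8DK)
F_max = 322·π·8.2³/(8·73.0·1.1640) = 5.5776e+05/679.77 = 820.51 N

821 N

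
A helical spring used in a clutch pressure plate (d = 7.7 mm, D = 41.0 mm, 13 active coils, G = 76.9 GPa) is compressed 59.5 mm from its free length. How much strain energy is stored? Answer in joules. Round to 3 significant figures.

k = Gd⁴/(8D³N_a) = (76.9×10³)(7.7⁴)/(8·41.0³·13) = 37.714 N/mm
U = ½kδ² = 0.5 × 37.714 × 59.5² = 66759 N·mm = 66.759 J

66.8 J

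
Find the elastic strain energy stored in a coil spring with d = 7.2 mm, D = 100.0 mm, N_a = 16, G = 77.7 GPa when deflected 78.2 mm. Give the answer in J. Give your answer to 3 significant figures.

k = Gd⁴/(8D³N_a) = (77.7×10³)(7.2⁴)/(8·100.0³·16) = 1.6313 N/mm
U = ½kδ² = 0.5 × 1.6313 × 78.2² = 4988 N·mm = 4.988 J

4.99 J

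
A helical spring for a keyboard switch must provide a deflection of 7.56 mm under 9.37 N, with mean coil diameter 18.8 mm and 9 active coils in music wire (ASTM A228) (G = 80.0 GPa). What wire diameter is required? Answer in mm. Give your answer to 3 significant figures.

Required rate k = F/δ = 9.37/7.56 = 1.2394 N/mm
d = (8D³N_a·k / G)^(1/4) = (8·18.8³·9·1.2394 / (80.0×10³))^0.25
  = (7.412)^0.25 = 1.6500 mm

1.65 mm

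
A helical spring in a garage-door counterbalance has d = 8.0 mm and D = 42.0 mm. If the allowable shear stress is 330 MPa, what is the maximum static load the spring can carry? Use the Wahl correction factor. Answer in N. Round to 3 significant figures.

1220 N

C = D/d = 42.0/8.0 = 5.2500
K_W = (4C−1)/(4C−4) + 0.615/C = 20.000/17.000 + 0.1171 = 1.2936
τ_max = K·8FD/(πd³) → F_max = τ_allow·πd³/(8DK)
F_max = 330·π·8.0³/(8·42.0·1.2936) = 5.308e+05/434.65 = 1221.2 N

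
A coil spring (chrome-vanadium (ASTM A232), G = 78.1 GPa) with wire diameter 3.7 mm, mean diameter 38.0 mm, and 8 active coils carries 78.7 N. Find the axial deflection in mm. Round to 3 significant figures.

18.9 mm

k = Gd⁴/(8D³N_a) = (78.1×10³)(3.7⁴)/(8·38.0³·8) = 4.168 N/mm
δ = F/k = 78.7 / 4.168 = 18.882 mm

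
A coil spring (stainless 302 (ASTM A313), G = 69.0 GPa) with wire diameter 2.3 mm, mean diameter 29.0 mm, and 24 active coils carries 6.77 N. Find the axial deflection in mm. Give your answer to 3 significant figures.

k = Gd⁴/(8D³N_a) = (69.0×10³)(2.3⁴)/(8·29.0³·24) = 0.41235 N/mm
δ = F/k = 6.77 / 0.41235 = 16.418 mm

16.4 mm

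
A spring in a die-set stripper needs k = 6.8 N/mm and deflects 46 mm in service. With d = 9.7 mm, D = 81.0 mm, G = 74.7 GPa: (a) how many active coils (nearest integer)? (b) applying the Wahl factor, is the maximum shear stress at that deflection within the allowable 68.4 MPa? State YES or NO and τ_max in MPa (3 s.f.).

(a) 23 coils; (b) NO, τ_max = 82.7 MPa

N_a = Gd⁴/(8D³k) = (74.7×10³)(9.7⁴)/(8·81.0³·6.8) = 22.87 → N_a = 23
Actual rate k = Gd⁴/(8D³·23) = 6.7629 N/mm
Working load F = kδ = 6.7629·46 = 311.09 N
C = 81.0/9.7 = 8.3505; K_W = (4C−1)/(4C−4)+0.615/C = 1.1757
τ_max = K_W·8FD/(πd³) = 1.1757·70.308 = 82.659 MPa
τ_max > 68.4 MPa → exceeds allowable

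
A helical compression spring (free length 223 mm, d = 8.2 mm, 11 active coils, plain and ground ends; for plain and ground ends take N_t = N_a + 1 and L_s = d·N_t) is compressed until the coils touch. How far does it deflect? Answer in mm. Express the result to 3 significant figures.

125 mm

N_t = 12; L_s = 8.2·12 = 98.4 mm
δ_solid = L₀ − L_s = 223 − 98.4 = 124.6 mm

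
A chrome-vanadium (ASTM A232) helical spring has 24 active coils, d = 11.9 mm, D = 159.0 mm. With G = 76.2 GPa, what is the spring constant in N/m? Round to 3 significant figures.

1980 N/m

k = Gd⁴/(8D³N_a) = (76.2×10³ × 11.9⁴) / (8 × 159.0³ × 24)
  = 1.52807e+09 / 7.71778e+08 = 1.9799 N/mm = 1979.9 N/m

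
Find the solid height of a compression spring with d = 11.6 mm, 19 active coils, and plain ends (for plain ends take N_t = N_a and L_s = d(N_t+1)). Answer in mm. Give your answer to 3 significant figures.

232 mm

plain ends: N_t = N_a = 19
L_s = d·(N_t+1) = 11.6 × 20 = 232 mm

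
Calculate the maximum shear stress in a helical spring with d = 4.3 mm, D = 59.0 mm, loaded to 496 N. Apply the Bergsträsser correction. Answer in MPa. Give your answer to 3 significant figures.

Spring index C = D/d = 59.0/4.3 = 13.7209
K_B = (4C+2)/(4C−3) = 56.884/51.884 = 1.0964
τ₀ = 8FD/(πd³) = 8·496·59.0/(π·4.3³) = 234112/249.78 = 937.28 MPa
τ_max = K·τ₀ = 1.0964 × 937.28 = 1027.6 MPa

1030 MPa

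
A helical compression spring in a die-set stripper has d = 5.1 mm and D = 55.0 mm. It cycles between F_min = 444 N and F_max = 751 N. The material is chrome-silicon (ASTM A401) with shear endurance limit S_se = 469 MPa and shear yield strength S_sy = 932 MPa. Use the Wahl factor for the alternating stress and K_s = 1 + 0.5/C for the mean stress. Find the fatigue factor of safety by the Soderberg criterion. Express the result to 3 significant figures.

C = D/d = 55.0/5.1 = 10.7843; K_W = (4C−1)/(4C−4)+0.615/C = 1.1337; K_s = 1+0.5/C = 1.0464
F_a = (F_max−F_min)/2 = 153.5 N; F_m = (F_max+F_min)/2 = 597.5 N
τ_a = K_W·8F_aD/(πd³) = 1.1337 × 162.07 = 183.73 MPa
τ_m = K_s·8F_mD/(πd³) = 1.0464 × 630.86 = 660.1 MPa
Soderberg: 1/n_f = τ_a/S_se + τ_m/S_sy = 183.73/469 + 660.1/932 = 0.39176 + 0.70827 = 1.1
n_f = 1/1.1 = 0.9091

0.909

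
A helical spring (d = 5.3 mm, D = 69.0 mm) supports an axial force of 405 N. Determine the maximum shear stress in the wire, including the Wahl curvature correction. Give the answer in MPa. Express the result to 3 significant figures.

530 MPa

Spring index C = D/d = 69.0/5.3 = 13.0189
K_W = (4C−1)/(4C−4) + 0.615/C = 51.075/48.075 + 0.0472 = 1.1096
τ₀ = 8FD/(πd³) = 8·405·69.0/(π·5.3³) = 223560/467.71 = 477.99 MPa
τ_max = K·τ₀ = 1.1096 × 477.99 = 530.39 MPa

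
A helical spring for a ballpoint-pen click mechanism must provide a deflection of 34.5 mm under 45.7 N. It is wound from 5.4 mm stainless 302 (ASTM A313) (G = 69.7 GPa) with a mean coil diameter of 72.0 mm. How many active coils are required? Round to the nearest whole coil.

Required rate k = F/δ = 45.7/34.5 = 1.3246 N/mm
N_a = Gd⁴/(8D³k) = (69.7×10³ × 5.4⁴)/(8 × 72.0³ × 1.3246)
    = 5.92663e+07 / 3.95535e+06 = 14.98 → 15 coils

15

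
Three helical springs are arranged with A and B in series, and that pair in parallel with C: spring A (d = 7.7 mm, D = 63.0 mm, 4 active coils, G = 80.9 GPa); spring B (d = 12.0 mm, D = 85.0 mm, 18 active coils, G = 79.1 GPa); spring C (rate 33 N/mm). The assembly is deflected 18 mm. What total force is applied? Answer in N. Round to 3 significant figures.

813 N

k_A = Gd⁴/(8D³N_a) = (80.9×10³)(7.7⁴)/(8·63.0³·4) = 35.542 N/mm
k_B = Gd⁴/(8D³N_a) = (79.1×10³)(12.0⁴)/(8·85.0³·18) = 18.547 N/mm
Springs A,B series: k_AB = 1/(1/35.542+1/18.547) = 12.187 N/mm; parallel with C: k_eq = 12.187+33 = 45.187 N/mm
F = k_eq·δ = 45.187·18 = 813.37 N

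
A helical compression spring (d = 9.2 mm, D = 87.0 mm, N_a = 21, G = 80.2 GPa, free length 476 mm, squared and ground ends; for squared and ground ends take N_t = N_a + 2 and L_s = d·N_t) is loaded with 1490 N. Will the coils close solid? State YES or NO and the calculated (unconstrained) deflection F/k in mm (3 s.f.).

YES, δ = 287 mm

k = Gd⁴/(8D³N_a) = (80.2×10³)(9.2⁴)/(8·87.0³·21) = 5.1935 N/mm
N_t = 23; L_s = 9.2·23 = 211.6 mm; δ_solid = L₀ − L_s = 476 − 211.6 = 264.4 mm
δ = F/k = 1490/5.1935 = 286.9 mm
δ ≥ δ_solid → spring goes solid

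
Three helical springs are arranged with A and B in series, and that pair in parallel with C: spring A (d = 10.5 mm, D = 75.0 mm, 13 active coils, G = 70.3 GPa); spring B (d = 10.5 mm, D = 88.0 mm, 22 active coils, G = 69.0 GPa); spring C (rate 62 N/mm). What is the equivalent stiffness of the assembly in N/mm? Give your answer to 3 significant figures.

67.1 N/mm

k_A = Gd⁴/(8D³N_a) = (70.3×10³)(10.5⁴)/(8·75.0³·13) = 19.476 N/mm
k_B = Gd⁴/(8D³N_a) = (69.0×10³)(10.5⁴)/(8·88.0³·22) = 6.9927 N/mm
Springs A,B series: k_AB = 1/(1/19.476+1/6.9927) = 5.1453 N/mm; parallel with C: k_eq = 5.1453+62 = 67.145 N/mm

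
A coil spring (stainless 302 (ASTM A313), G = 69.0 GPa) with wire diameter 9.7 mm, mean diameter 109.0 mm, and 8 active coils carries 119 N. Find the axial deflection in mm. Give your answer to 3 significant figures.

k = Gd⁴/(8D³N_a) = (69.0×10³)(9.7⁴)/(8·109.0³·8) = 7.3702 N/mm
δ = F/k = 119 / 7.3702 = 16.146 mm

16.1 mm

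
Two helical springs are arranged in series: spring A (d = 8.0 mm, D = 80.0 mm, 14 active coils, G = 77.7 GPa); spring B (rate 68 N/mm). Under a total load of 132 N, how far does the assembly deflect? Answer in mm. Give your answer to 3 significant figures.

k_A = Gd⁴/(8D³N_a) = (77.7×10³)(8.0⁴)/(8·80.0³·14) = 5.55 N/mm
Series: 1/k_eq = 1/5.55 + 1/68 = 0.19489; k_eq = 5.1312 N/mm
δ = F/k_eq = 132/5.1312 = 25.725 mm

25.7 mm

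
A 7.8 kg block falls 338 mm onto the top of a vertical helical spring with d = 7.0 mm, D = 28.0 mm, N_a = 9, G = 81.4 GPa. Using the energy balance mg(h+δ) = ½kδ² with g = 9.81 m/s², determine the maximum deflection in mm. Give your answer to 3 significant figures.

k = Gd⁴/(8D³N_a) = (81.4×10³)(7.0⁴)/(8·28.0³·9) = 123.65 N/mm
W = mg = 7.8 × 9.81 = 76.518 N
½kδ² − Wδ − Wh = 0 → δ = (W + √(W² + 2kWh))/k
δ = (76.518 + √(5855 + 6.39617e+06))/123.65 = (76.518 + 2530.2)/123.65 = 21.081 mm

21.1 mm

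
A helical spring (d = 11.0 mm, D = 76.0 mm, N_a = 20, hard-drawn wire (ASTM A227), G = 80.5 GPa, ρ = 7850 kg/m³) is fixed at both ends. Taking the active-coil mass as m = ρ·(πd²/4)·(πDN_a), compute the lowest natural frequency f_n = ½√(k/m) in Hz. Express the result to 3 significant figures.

k = Gd⁴/(8D³N_a) = (80.5×10³)(11.0⁴)/(8·76.0³·20) = 16.781 N/mm = 16781 N/m
Wire length L = πDN_a = π·76.0·20 = 4775.2 mm
m = ρ·(πd²/4)·L = 7850 × 95.033×10⁻⁶ m² × 4.7752 m = 3.5624 kg
f_n = ½√(k/m) = 0.5·√(16781/3.5624) = 0.5·√(4710.5) = 34.317 Hz

34.3 Hz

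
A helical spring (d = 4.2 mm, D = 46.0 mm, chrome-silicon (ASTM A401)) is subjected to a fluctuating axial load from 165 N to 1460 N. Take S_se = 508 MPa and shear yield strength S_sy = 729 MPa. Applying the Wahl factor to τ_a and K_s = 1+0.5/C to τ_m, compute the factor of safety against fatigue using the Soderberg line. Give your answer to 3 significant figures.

C = D/d = 46.0/4.2 = 10.9524; K_W = (4C−1)/(4C−4)+0.615/C = 1.1315; K_s = 1+0.5/C = 1.0457
F_a = (F_max−F_min)/2 = 647.5 N; F_m = (F_max+F_min)/2 = 812.5 N
τ_a = K_W·8F_aD/(πd³) = 1.1315 × 1023.7 = 1158.4 MPa
τ_m = K_s·8F_mD/(πd³) = 1.0457 × 1284.6 = 1343.3 MPa
Soderberg: 1/n_f = τ_a/S_se + τ_m/S_sy = 1158.4/508 + 1343.3/729 = 2.28026 + 1.84261 = 4.1229
n_f = 1/4.1229 = 0.2425

0.243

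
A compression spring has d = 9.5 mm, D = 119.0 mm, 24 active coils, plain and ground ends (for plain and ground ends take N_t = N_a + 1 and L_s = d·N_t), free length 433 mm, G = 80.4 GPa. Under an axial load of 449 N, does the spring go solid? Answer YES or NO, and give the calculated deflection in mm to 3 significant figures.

k = Gd⁴/(8D³N_a) = (80.4×10³)(9.5⁴)/(8·119.0³·24) = 2.024 N/mm
N_t = 25; L_s = 9.5·25 = 237.5 mm; δ_solid = L₀ − L_s = 433 − 237.5 = 195.5 mm
δ = F/k = 449/2.024 = 221.84 mm
δ ≥ δ_solid → spring goes solid

YES, δ = 222 mm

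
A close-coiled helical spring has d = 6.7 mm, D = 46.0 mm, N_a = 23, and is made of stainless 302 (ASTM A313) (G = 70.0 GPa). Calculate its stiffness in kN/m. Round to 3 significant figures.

k = Gd⁴/(8D³N_a) = (70.0×10³ × 6.7⁴) / (8 × 46.0³ × 23)
  = 1.41058e+08 / 1.79098e+07 = 7.876 N/mm

7.88 kN/m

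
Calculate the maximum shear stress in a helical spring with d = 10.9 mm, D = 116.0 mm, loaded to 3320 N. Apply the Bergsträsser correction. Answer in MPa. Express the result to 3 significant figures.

Spring index C = D/d = 116.0/10.9 = 10.6422
K_B = (4C+2)/(4C−3) = 44.569/39.569 = 1.1264
τ₀ = 8FD/(πd³) = 8·3320·116.0/(π·10.9³) = 3.08096e+06/4068.5 = 757.28 MPa
τ_max = K·τ₀ = 1.1264 × 757.28 = 852.97 MPa

853 MPa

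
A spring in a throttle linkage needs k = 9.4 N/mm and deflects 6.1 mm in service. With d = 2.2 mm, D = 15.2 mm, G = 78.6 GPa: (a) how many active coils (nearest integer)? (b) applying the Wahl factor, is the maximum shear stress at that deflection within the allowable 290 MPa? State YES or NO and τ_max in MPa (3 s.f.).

(a) 7 coils; (b) YES, τ_max = 252 MPa

N_a = Gd⁴/(8D³k) = (78.6×10³)(2.2⁴)/(8·15.2³·9.4) = 6.972 → N_a = 7
Actual rate k = Gd⁴/(8D³·7) = 9.3626 N/mm
Working load F = kδ = 9.3626·6.1 = 57.112 N
C = 15.2/2.2 = 6.9091; K_W = (4C−1)/(4C−4)+0.615/C = 1.2159
τ_max = K_W·8FD/(πd³) = 1.2159·207.61 = 252.44 MPa
τ_max ≤ 290 MPa → acceptable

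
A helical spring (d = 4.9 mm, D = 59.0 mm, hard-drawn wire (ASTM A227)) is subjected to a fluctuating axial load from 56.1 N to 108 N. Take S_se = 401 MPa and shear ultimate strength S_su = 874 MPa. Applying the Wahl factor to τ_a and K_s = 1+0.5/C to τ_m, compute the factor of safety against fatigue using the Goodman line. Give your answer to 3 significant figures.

C = D/d = 59.0/4.9 = 12.0408; K_W = (4C−1)/(4C−4)+0.615/C = 1.1190; K_s = 1+0.5/C = 1.0415
F_a = (F_max−F_min)/2 = 25.95 N; F_m = (F_max+F_min)/2 = 82.05 N
τ_a = K_W·8F_aD/(πd³) = 1.1190 × 33.139 = 37.083 MPa
τ_m = K_s·8F_mD/(πd³) = 1.0415 × 104.78 = 109.13 MPa
Goodman: 1/n_f = τ_a/S_se + τ_m/S_su = 37.083/401 + 109.13/874 = 0.09248 + 0.12487 = 0.21734
n_f = 1/0.21734 = 4.601

4.60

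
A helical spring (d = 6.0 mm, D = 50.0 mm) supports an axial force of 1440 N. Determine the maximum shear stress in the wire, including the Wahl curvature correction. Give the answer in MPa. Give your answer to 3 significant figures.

998 MPa

Spring index C = D/d = 50.0/6.0 = 8.3333
K_W = (4C−1)/(4C−4) + 0.615/C = 32.333/29.333 + 0.0738 = 1.1761
τ₀ = 8FD/(πd³) = 8·1440·50.0/(π·6.0³) = 576000/678.58 = 848.83 MPa
τ_max = K·τ₀ = 1.1761 × 848.83 = 998.28 MPa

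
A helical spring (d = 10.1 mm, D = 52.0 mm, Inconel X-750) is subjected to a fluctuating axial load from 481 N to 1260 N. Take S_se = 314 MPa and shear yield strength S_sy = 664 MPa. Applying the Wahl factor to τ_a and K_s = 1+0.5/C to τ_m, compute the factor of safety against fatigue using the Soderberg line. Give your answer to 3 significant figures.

C = D/d = 52.0/10.1 = 5.1485; K_W = (4C−1)/(4C−4)+0.615/C = 1.3002; K_s = 1+0.5/C = 1.0971
F_a = (F_max−F_min)/2 = 389.5 N; F_m = (F_max+F_min)/2 = 870.5 N
τ_a = K_W·8F_aD/(πd³) = 1.3002 × 50.06 = 65.089 MPa
τ_m = K_s·8F_mD/(πd³) = 1.0971 × 111.88 = 122.74 MPa
Soderberg: 1/n_f = τ_a/S_se + τ_m/S_sy = 65.089/314 + 122.74/664 = 0.20729 + 0.18486 = 0.39215
n_f = 1/0.39215 = 2.55

2.55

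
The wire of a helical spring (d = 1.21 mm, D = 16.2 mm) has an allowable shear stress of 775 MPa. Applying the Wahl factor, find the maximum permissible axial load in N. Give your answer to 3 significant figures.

C = D/d = 16.2/1.21 = 13.3884
K_W = (4C−1)/(4C−4) + 0.615/C = 52.554/49.554 + 0.0459 = 1.1065
τ_max = K·8FD/(πd³) → F_max = τ_allow·πd³/(8DK)
F_max = 775·π·1.21³/(8·16.2·1.1065) = 4313.3/143.4 = 30.079 N

30.1 N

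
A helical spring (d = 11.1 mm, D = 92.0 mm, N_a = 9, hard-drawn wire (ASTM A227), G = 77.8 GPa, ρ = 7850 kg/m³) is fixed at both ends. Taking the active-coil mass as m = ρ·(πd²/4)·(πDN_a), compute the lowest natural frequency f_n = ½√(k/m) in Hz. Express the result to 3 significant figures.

51.6 Hz

k = Gd⁴/(8D³N_a) = (77.8×10³)(11.1⁴)/(8·92.0³·9) = 21.066 N/mm = 21066 N/m
Wire length L = πDN_a = π·92.0·9 = 2601.2 mm
m = ρ·(πd²/4)·L = 7850 × 96.769×10⁻⁶ m² × 2.6012 m = 1.976 kg
f_n = ½√(k/m) = 0.5·√(21066/1.976) = 0.5·√(10661) = 51.626 Hz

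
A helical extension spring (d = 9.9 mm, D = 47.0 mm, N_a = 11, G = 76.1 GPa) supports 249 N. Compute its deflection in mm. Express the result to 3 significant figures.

3.11 mm

k = Gd⁴/(8D³N_a) = (76.1×10³)(9.9⁴)/(8·47.0³·11) = 80.011 N/mm
δ = F/k = 249 / 80.011 = 3.1121 mm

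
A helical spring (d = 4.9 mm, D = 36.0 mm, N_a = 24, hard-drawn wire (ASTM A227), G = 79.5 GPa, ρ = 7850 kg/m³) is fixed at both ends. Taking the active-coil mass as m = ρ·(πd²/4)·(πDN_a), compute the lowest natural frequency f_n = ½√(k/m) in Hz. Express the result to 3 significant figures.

k = Gd⁴/(8D³N_a) = (79.5×10³)(4.9⁴)/(8·36.0³·24) = 5.1161 N/mm = 5116.1 N/m
Wire length L = πDN_a = π·36.0·24 = 2714.3 mm
m = ρ·(πd²/4)·L = 7850 × 18.857×10⁻⁶ m² × 2.7143 m = 0.4018 kg
f_n = ½√(k/m) = 0.5·√(5116.1/0.4018) = 0.5·√(12733) = 56.42 Hz

56.4 Hz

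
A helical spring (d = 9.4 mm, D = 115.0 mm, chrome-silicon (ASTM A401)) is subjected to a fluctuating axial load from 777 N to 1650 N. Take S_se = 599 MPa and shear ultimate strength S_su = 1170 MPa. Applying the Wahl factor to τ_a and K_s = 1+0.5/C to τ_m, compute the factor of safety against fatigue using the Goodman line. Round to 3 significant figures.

C = D/d = 115.0/9.4 = 12.2340; K_W = (4C−1)/(4C−4)+0.615/C = 1.1170; K_s = 1+0.5/C = 1.0409
F_a = (F_max−F_min)/2 = 436.5 N; F_m = (F_max+F_min)/2 = 1213.5 N
τ_a = K_W·8F_aD/(πd³) = 1.1170 × 153.9 = 171.91 MPa
τ_m = K_s·8F_mD/(πd³) = 1.0409 × 427.85 = 445.34 MPa
Goodman: 1/n_f = τ_a/S_se + τ_m/S_su = 171.91/599 + 445.34/1170 = 0.28700 + 0.38063 = 0.66763
n_f = 1/0.66763 = 1.498

1.50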